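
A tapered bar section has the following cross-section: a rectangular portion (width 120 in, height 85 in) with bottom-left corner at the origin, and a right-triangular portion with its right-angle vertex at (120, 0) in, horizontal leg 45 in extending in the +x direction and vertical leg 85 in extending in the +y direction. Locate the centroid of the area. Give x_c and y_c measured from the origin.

x_c = 71.84 in, y_c = 40.26 in

rectangular portion: A = 120 × 85 = 10200.00, centroid at (60.00, 42.50).
triangular portion: A = ½·45·85 = 1912.50, centroid at (135.00, 28.33).
ΣA = 12112.50 in², ΣAx_c = 870187.50 in³, ΣAy_c = 487687.50 in³.
x_c = 870187.50/12112.50 = 71.84 in; y_c = 487687.50/12112.50 = 40.26 in.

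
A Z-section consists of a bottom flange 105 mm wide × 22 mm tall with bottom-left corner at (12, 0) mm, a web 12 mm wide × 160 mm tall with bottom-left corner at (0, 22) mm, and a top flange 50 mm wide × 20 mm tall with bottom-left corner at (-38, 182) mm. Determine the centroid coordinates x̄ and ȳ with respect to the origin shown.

bottom flange: A = 105 × 22 = 2310.00, centroid at (64.50, 11.00).
web: A = 12 × 160 = 1920.00, centroid at (6.00, 102.00).
top flange: A = 50 × 20 = 1000.00, centroid at (-13.00, 192.00).
ΣA = 5230.00 mm²
ΣAx̄ = (2310.00)(64.50) + (1920.00)(6.00) + (1000.00)(-13.00) = 147515.00 mm³
ΣAȳ = (2310.00)(11.00) + (1920.00)(102.00) + (1000.00)(192.00) = 413250.00 mm³
x̄ = 147515.00 / 5230.00 = 28.21 mm
ȳ = 413250.00 / 5230.00 = 79.02 mm

x̄ = 28.21 mm, ȳ = 79.02 mm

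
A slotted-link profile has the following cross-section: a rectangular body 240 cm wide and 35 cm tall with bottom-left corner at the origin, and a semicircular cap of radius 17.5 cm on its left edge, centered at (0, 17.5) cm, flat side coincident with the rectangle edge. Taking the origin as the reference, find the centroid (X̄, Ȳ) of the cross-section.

rectangular body: A = 240 × 35 = 8400.00, centroid at (120.00, 17.50).
semicircular end: A = ½π·17.5² = 481.06, centroid at (-7.43, 17.50).
ΣA = 8881.06 cm², ΣAX̄ = 1004427.08 cm³, ΣAȲ = 155418.49 cm³.
X̄ = 1004427.08/8881.06 = 113.10 cm; Ȳ = 155418.49/8881.06 = 17.50 cm.

X̄ = 113.10 cm, Ȳ = 17.50 cm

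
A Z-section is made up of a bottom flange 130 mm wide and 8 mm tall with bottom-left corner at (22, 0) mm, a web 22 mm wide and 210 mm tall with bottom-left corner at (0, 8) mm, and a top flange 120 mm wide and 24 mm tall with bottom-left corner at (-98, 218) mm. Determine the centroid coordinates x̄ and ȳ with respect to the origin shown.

bottom flange: A = 130 × 8 = 1040.00, centroid at (87.00, 4.00).
web: A = 22 × 210 = 4620.00, centroid at (11.00, 113.00).
top flange: A = 120 × 24 = 2880.00, centroid at (-38.00, 230.00).
ΣA = 8540.00 mm²
ΣAx̄ = (1040.00)(87.00) + (4620.00)(11.00) + (2880.00)(-38.00) = 31860.00 mm³
ΣAȳ = (1040.00)(4.00) + (4620.00)(113.00) + (2880.00)(230.00) = 1188620.00 mm³
x̄ = 31860.00 / 8540.00 = 3.73 mm
ȳ = 1188620.00 / 8540.00 = 139.18 mm

x̄ = 3.73 mm, ȳ = 139.18 mm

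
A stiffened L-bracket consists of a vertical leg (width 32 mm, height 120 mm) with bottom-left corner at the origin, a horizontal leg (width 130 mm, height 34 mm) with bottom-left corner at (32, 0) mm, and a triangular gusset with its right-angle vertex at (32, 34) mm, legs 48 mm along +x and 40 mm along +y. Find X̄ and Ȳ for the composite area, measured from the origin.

vertical leg: A = 32 × 120 = 3840.00, centroid at (16.00, 60.00).
horizontal leg: A = 130 × 34 = 4420.00, centroid at (97.00, 17.00).
gusset: A = ½·48·40 = 960.00, centroid at (48.00, 47.33).
ΣA = 9220.00 mm²
ΣAX̄ = (3840.00)(16.00) + (4420.00)(97.00) + (960.00)(48.00) = 536260.00 mm³
ΣAȲ = (3840.00)(60.00) + (4420.00)(17.00) + (960.00)(47.33) = 350980.00 mm³
X̄ = 536260.00 / 9220.00 = 58.16 mm
Ȳ = 350980.00 / 9220.00 = 38.07 mm

X̄ = 58.16 mm, Ȳ = 38.07 mm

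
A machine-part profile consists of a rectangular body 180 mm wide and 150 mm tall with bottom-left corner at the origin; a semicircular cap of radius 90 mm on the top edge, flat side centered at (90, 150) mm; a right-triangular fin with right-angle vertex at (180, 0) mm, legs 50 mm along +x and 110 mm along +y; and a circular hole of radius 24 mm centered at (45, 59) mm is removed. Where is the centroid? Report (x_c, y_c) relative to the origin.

Part | A | x̄ᵢ | ȳᵢ | A·x̄ᵢ | A·ȳᵢ
rectangular body | 27000.00 | 90.00 | 75.00 | 2430000.00 | 2025000.00
semicircular top | 12723.45 | 90.00 | 188.20 | 1145110.52 | 2394517.54
triangular fin | 2750.00 | 196.67 | 36.67 | 540833.33 | 100833.33
hole | -1809.56 | 45.00 | 59.00 | -81430.08 | -106763.88
Σ | 40663.89 |  |  | 4034513.77 | 4413586.99
x_c = 4034513.77 / 40663.89 = 99.22 mm
y_c = 4413586.99 / 40663.89 = 108.54 mm

x_c = 99.22 mm, y_c = 108.54 mm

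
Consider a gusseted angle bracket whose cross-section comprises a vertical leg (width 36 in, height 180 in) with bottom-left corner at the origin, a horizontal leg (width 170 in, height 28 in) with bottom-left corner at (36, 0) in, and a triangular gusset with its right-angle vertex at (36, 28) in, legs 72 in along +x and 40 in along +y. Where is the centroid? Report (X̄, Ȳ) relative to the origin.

X̄ = 61.44 in, Ȳ = 55.94 in

vertical leg: A = 36 × 180 = 6480.00, centroid at (18.00, 90.00).
horizontal leg: A = 170 × 28 = 4760.00, centroid at (121.00, 14.00).
gusset: A = ½·72·40 = 1440.00, centroid at (60.00, 41.33).
ΣA = 12680.00 in²
ΣAX̄ = (6480.00)(18.00) + (4760.00)(121.00) + (1440.00)(60.00) = 779000.00 in³
ΣAȲ = (6480.00)(90.00) + (4760.00)(14.00) + (1440.00)(41.33) = 709360.00 in³
X̄ = 779000.00 / 12680.00 = 61.44 in
Ȳ = 709360.00 / 12680.00 = 55.94 in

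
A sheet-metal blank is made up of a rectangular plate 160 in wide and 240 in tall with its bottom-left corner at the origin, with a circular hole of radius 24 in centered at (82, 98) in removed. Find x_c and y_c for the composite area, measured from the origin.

Part | A | x̄ᵢ | ȳᵢ | A·x̄ᵢ | A·ȳᵢ
plate | 38400.00 | 80.00 | 120.00 | 3072000.00 | 4608000.00
hole | -1809.56 | 82.00 | 98.00 | -148383.70 | -177336.62
Σ | 36590.44 |  |  | 2923616.30 | 4430663.38
x_c = 2923616.30 / 36590.44 = 79.90 in
y_c = 4430663.38 / 36590.44 = 121.09 in

x_c = 79.90 in, y_c = 121.09 in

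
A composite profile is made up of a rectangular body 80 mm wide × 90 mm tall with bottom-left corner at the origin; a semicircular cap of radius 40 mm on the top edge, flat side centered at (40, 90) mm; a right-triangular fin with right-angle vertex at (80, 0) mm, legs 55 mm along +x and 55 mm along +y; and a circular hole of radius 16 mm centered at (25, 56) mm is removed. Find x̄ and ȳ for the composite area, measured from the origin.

x̄ = 49.62 mm, ȳ = 55.23 mm

rectangular body: A = 80 × 90 = 7200.00, centroid at (40.00, 45.00).
semicircular top: A = ½π·40² = 2513.27, centroid at (40.00, 106.98).
triangular fin: A = ½·55·55 = 1512.50, centroid at (98.33, 18.33).
hole: A = −π·16² = -804.25, centroid at (25.00, 56.00).
ΣA = 10421.53 mm²
ΣAx̄ = (7200.00)(40.00) + (2513.27)(40.00) + (1512.50)(98.33) + (-804.25)(25.00) = 517153.94 mm³
ΣAȳ = (7200.00)(45.00) + (2513.27)(106.98) + (1512.50)(18.33) + (-804.25)(56.00) = 575552.63 mm³
x̄ = 517153.94 / 10421.53 = 49.62 mm
ȳ = 575552.63 / 10421.53 = 55.23 mm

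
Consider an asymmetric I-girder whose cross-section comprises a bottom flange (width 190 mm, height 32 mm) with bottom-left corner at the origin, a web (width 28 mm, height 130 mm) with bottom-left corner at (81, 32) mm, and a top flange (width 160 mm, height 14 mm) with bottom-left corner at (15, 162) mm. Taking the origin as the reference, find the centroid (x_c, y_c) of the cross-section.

bottom flange: A = 190 × 32 = 6080.00, centroid at (95.00, 16.00).
web: A = 28 × 130 = 3640.00, centroid at (95.00, 97.00).
top flange: A = 160 × 14 = 2240.00, centroid at (95.00, 169.00).
ΣA = 11960.00 mm²
ΣAx_c = (6080.00)(95.00) + (3640.00)(95.00) + (2240.00)(95.00) = 1136200.00 mm³
ΣAy_c = (6080.00)(16.00) + (3640.00)(97.00) + (2240.00)(169.00) = 828920.00 mm³
x_c = 1136200.00 / 11960.00 = 95.00 mm
y_c = 828920.00 / 11960.00 = 69.31 mm

x_c = 95.00 mm, y_c = 69.31 mm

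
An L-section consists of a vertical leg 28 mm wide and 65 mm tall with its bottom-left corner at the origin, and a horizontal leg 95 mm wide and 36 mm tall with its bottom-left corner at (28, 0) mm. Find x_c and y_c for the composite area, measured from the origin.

x_c = 54.14 mm, y_c = 23.04 mm

Part | A | x̄ᵢ | ȳᵢ | A·x̄ᵢ | A·ȳᵢ
vertical leg | 1820.00 | 14.00 | 32.50 | 25480.00 | 59150.00
horizontal leg | 3420.00 | 75.50 | 18.00 | 258210.00 | 61560.00
Σ | 5240.00 |  |  | 283690.00 | 120710.00
x_c = 283690.00 / 5240.00 = 54.14 mm
y_c = 120710.00 / 5240.00 = 23.04 mm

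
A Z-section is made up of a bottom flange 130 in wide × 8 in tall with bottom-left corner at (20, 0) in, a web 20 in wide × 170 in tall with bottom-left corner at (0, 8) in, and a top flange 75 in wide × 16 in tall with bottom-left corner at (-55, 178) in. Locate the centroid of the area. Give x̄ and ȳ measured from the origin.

bottom flange: A = 130 × 8 = 1040.00, centroid at (85.00, 4.00).
web: A = 20 × 170 = 3400.00, centroid at (10.00, 93.00).
top flange: A = 75 × 16 = 1200.00, centroid at (-17.50, 186.00).
ΣA = 5640.00 in², ΣAx̄ = 101400.00 in³, ΣAȳ = 543560.00 in³.
x̄ = 101400.00/5640.00 = 17.98 in; ȳ = 543560.00/5640.00 = 96.38 in.

x̄ = 17.98 in, ȳ = 96.38 in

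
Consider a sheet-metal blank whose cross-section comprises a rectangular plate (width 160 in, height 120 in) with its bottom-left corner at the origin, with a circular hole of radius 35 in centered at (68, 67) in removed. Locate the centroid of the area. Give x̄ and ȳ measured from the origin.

x̄ = 83.01 in, ȳ = 58.25 in

plate: A = 160 × 120 = 19200.00, centroid at (80.00, 60.00).
hole: A = −π·35² = -3848.45, centroid at (68.00, 67.00).
ΣA = 15351.55 in², ΣAx̄ = 1274305.33 in³, ΣAȳ = 894153.78 in³.
x̄ = 1274305.33/15351.55 = 83.01 in; ȳ = 894153.78/15351.55 = 58.25 in.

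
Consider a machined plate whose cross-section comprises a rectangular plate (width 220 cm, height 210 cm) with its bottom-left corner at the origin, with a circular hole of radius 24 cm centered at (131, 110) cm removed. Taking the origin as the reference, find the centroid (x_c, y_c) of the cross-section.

x_c = 109.14 cm, y_c = 104.80 cm

plate: A = 220 × 210 = 46200.00, centroid at (110.00, 105.00).
hole: A = −π·24² = -1809.56, centroid at (131.00, 110.00).
ΣA = 44390.44 cm², ΣAx_c = 4844947.98 cm³, ΣAy_c = 4651948.69 cm³.
x_c = 4844947.98/44390.44 = 109.14 cm; y_c = 4651948.69/44390.44 = 104.80 cm.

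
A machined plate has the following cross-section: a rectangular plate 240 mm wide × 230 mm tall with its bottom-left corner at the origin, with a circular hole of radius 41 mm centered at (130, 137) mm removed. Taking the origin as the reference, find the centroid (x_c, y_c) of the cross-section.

x_c = 118.94 mm, y_c = 112.67 mm

plate: A = 240 × 230 = 55200.00, centroid at (120.00, 115.00).
hole: A = −π·41² = -5281.02, centroid at (130.00, 137.00).
ΣA = 49918.98 mm², ΣAx_c = 5937467.76 mm³, ΣAy_c = 5624500.64 mm³.
x_c = 5937467.76/49918.98 = 118.94 mm; y_c = 5624500.64/49918.98 = 112.67 mm.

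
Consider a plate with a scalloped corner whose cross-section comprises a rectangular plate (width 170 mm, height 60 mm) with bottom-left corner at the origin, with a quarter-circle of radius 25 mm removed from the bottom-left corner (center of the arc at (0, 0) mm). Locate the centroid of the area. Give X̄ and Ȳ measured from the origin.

Part | A | x̄ᵢ | ȳᵢ | A·x̄ᵢ | A·ȳᵢ
plate | 10200.00 | 85.00 | 30.00 | 867000.00 | 306000.00
removed quarter-circle | -490.87 | 10.61 | 10.61 | -5208.33 | -5208.33
Σ | 9709.13 |  |  | 861791.67 | 300791.67
X̄ = 861791.67 / 9709.13 = 88.76 mm
Ȳ = 300791.67 / 9709.13 = 30.98 mm

X̄ = 88.76 mm, Ȳ = 30.98 mm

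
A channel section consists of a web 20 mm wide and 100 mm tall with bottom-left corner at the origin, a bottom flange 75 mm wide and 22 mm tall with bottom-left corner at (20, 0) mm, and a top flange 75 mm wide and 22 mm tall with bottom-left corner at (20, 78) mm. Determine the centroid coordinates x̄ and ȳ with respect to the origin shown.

x̄ = 39.58 mm, ȳ = 50.00 mm

web: A = 20 × 100 = 2000.00, centroid at (10.00, 50.00).
bottom flange: A = 75 × 22 = 1650.00, centroid at (57.50, 11.00).
top flange: A = 75 × 22 = 1650.00, centroid at (57.50, 89.00).
ΣA = 5300.00 mm²
ΣAx̄ = (2000.00)(10.00) + (1650.00)(57.50) + (1650.00)(57.50) = 209750.00 mm³
ΣAȳ = (2000.00)(50.00) + (1650.00)(11.00) + (1650.00)(89.00) = 265000.00 mm³
x̄ = 209750.00 / 5300.00 = 39.58 mm
ȳ = 265000.00 / 5300.00 = 50.00 mm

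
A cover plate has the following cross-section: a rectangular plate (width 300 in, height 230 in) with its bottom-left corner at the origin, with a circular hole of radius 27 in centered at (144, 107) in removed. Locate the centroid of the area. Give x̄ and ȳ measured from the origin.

plate: A = 300 × 230 = 69000.00, centroid at (150.00, 115.00).
hole: A = −π·27² = -2290.22, centroid at (144.00, 107.00).
ΣA = 66709.78 in², ΣAx̄ = 10020208.17 in³, ΣAȳ = 7689946.35 in³.
x̄ = 10020208.17/66709.78 = 150.21 in; ȳ = 7689946.35/66709.78 = 115.27 in.

x̄ = 150.21 in, ȳ = 115.27 in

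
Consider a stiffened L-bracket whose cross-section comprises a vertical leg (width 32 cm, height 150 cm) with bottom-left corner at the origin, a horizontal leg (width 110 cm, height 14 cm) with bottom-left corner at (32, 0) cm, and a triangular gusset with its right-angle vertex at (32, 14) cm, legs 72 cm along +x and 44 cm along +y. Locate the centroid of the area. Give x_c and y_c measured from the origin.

Part | A | x̄ᵢ | ȳᵢ | A·x̄ᵢ | A·ȳᵢ
vertical leg | 4800.00 | 16.00 | 75.00 | 76800.00 | 360000.00
horizontal leg | 1540.00 | 87.00 | 7.00 | 133980.00 | 10780.00
gusset | 1584.00 | 56.00 | 28.67 | 88704.00 | 45408.00
Σ | 7924.00 |  |  | 299484.00 | 416188.00
x_c = 299484.00 / 7924.00 = 37.79 cm
y_c = 416188.00 / 7924.00 = 52.52 cm

x_c = 37.79 cm, y_c = 52.52 cm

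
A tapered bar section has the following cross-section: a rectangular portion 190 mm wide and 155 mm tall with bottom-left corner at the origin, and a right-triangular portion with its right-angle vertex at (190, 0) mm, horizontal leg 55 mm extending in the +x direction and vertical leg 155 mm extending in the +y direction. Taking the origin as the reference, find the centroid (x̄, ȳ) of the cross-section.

rectangular portion: A = 190 × 155 = 29450.00, centroid at (95.00, 77.50).
triangular portion: A = ½·55·155 = 4262.50, centroid at (208.33, 51.67).
ΣA = 33712.50 mm², ΣAx̄ = 3685770.83 mm³, ΣAȳ = 2502604.17 mm³.
x̄ = 3685770.83/33712.50 = 109.33 mm; ȳ = 2502604.17/33712.50 = 74.23 mm.

x̄ = 109.33 mm, ȳ = 74.23 mm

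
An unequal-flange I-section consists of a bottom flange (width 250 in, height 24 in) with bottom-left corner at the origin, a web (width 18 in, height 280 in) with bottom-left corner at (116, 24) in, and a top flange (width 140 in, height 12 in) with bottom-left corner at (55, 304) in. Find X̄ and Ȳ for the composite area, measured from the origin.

bottom flange: A = 250 × 24 = 6000.00, centroid at (125.00, 12.00).
web: A = 18 × 280 = 5040.00, centroid at (125.00, 164.00).
top flange: A = 140 × 12 = 1680.00, centroid at (125.00, 310.00).
ΣA = 12720.00 in²
ΣAX̄ = (6000.00)(125.00) + (5040.00)(125.00) + (1680.00)(125.00) = 1590000.00 in³
ΣAȲ = (6000.00)(12.00) + (5040.00)(164.00) + (1680.00)(310.00) = 1419360.00 in³
X̄ = 1590000.00 / 12720.00 = 125.00 in
Ȳ = 1419360.00 / 12720.00 = 111.58 in

X̄ = 125.00 in, Ȳ = 111.58 in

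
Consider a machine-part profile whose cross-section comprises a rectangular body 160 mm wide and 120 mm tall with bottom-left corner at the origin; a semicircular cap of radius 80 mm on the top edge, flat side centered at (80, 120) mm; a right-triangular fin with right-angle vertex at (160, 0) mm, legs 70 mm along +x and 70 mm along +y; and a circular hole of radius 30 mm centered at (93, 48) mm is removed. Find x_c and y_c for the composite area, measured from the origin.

x_c = 87.49 mm, y_c = 90.77 mm

Part | A | x̄ᵢ | ȳᵢ | A·x̄ᵢ | A·ȳᵢ
rectangular body | 19200.00 | 80.00 | 60.00 | 1536000.00 | 1152000.00
semicircular top | 10053.10 | 80.00 | 153.95 | 804247.72 | 1547704.91
triangular fin | 2450.00 | 183.33 | 23.33 | 449166.67 | 57166.67
hole | -2827.43 | 93.00 | 48.00 | -262951.31 | -135716.80
Σ | 28875.66 |  |  | 2526463.08 | 2621154.78
x_c = 2526463.08 / 28875.66 = 87.49 mm
y_c = 2621154.78 / 28875.66 = 90.77 mm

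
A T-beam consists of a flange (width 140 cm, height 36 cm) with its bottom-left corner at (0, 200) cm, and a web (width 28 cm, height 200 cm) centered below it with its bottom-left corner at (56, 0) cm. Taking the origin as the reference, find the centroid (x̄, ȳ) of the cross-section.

x̄ = 70.00 cm, ȳ = 155.89 cm

web: A = 28 × 200 = 5600.00, centroid at (70.00, 100.00).
flange: A = 140 × 36 = 5040.00, centroid at (70.00, 218.00).
ΣA = 10640.00 cm²
ΣAx̄ = (5600.00)(70.00) + (5040.00)(70.00) = 744800.00 cm³
ΣAȳ = (5600.00)(100.00) + (5040.00)(218.00) = 1658720.00 cm³
x̄ = 744800.00 / 10640.00 = 70.00 cm
ȳ = 1658720.00 / 10640.00 = 155.89 cm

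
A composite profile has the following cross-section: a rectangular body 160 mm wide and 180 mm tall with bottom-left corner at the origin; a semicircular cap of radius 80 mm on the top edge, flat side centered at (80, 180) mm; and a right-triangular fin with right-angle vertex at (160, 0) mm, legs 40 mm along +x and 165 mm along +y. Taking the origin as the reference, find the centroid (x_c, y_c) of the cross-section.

x_c = 87.31 mm, y_c = 116.82 mm

Part | A | x̄ᵢ | ȳᵢ | A·x̄ᵢ | A·ȳᵢ
rectangular body | 28800.00 | 80.00 | 90.00 | 2304000.00 | 2592000.00
semicircular top | 10053.10 | 80.00 | 213.95 | 804247.72 | 2150890.70
triangular fin | 3300.00 | 173.33 | 55.00 | 572000.00 | 181500.00
Σ | 42153.10 |  |  | 3680247.72 | 4924390.70
x_c = 3680247.72 / 42153.10 = 87.31 mm
y_c = 4924390.70 / 42153.10 = 116.82 mm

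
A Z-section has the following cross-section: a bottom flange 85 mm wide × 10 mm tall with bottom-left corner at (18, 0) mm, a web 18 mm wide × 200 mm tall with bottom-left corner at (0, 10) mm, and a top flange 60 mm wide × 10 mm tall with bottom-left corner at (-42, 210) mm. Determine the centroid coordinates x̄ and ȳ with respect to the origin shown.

bottom flange: A = 85 × 10 = 850.00, centroid at (60.50, 5.00).
web: A = 18 × 200 = 3600.00, centroid at (9.00, 110.00).
top flange: A = 60 × 10 = 600.00, centroid at (-12.00, 215.00).
ΣA = 5050.00 mm², ΣAx̄ = 76625.00 mm³, ΣAȳ = 529250.00 mm³.
x̄ = 76625.00/5050.00 = 15.17 mm; ȳ = 529250.00/5050.00 = 104.80 mm.

x̄ = 15.17 mm, ȳ = 104.80 mm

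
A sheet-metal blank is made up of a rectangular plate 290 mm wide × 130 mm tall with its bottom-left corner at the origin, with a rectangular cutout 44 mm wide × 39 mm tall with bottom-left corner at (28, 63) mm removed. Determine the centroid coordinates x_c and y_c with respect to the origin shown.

plate: A = 290 × 130 = 37700.00, centroid at (145.00, 65.00).
hole: A = −(44 × 39) = -1716.00, centroid at (50.00, 82.50).
ΣA = 35984.00 mm², ΣAx_c = 5380700.00 mm³, ΣAy_c = 2308930.00 mm³.
x_c = 5380700.00/35984.00 = 149.53 mm; y_c = 2308930.00/35984.00 = 64.17 mm.

x_c = 149.53 mm, y_c = 64.17 mm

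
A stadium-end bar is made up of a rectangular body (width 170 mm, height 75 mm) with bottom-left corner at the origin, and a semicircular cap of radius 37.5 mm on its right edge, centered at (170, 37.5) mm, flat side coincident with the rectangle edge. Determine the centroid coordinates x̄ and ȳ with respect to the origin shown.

x̄ = 99.90 mm, ȳ = 37.50 mm

rectangular body: A = 170 × 75 = 12750.00, centroid at (85.00, 37.50).
semicircular end: A = ½π·37.5² = 2208.93, centroid at (185.92, 37.50).
ΣA = 14958.93 mm², ΣAx̄ = 1494424.75 mm³, ΣAȳ = 560959.96 mm³.
x̄ = 1494424.75/14958.93 = 99.90 mm; ȳ = 560959.96/14958.93 = 37.50 mm.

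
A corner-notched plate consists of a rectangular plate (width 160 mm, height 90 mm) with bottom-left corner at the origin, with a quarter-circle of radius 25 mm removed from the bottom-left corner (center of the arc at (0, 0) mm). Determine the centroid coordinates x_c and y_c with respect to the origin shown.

x_c = 82.45 mm, y_c = 46.21 mm

plate: A = 160 × 90 = 14400.00, centroid at (80.00, 45.00).
removed quarter-circle: A = −¼π·25² = -490.87, centroid at (10.61, 10.61).
ΣA = 13909.13 mm²
ΣAx_c = (14400.00)(80.00) + (-490.87)(10.61) = 1146791.67 mm³
ΣAy_c = (14400.00)(45.00) + (-490.87)(10.61) = 642791.67 mm³
x_c = 1146791.67 / 13909.13 = 82.45 mm
y_c = 642791.67 / 13909.13 = 46.21 mm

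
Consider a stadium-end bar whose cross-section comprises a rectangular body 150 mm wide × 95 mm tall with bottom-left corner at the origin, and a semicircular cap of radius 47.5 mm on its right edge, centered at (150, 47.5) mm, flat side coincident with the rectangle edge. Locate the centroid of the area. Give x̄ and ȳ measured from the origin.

rectangular body: A = 150 × 95 = 14250.00, centroid at (75.00, 47.50).
semicircular end: A = ½π·47.5² = 3544.11, centroid at (170.16, 47.50).
ΣA = 17794.11 mm²
ΣAx̄ = (14250.00)(75.00) + (3544.11)(170.16) = 1671814.30 mm³
ΣAȳ = (14250.00)(47.50) + (3544.11)(47.50) = 845220.19 mm³
x̄ = 1671814.30 / 17794.11 = 93.95 mm
ȳ = 845220.19 / 17794.11 = 47.50 mm

x̄ = 93.95 mm, ȳ = 47.50 mm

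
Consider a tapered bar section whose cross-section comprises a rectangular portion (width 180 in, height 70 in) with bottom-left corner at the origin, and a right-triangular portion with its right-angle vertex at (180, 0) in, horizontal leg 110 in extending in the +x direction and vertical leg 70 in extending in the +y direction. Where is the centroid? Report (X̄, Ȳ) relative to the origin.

Part | A | x̄ᵢ | ȳᵢ | A·x̄ᵢ | A·ȳᵢ
rectangular portion | 12600.00 | 90.00 | 35.00 | 1134000.00 | 441000.00
triangular portion | 3850.00 | 216.67 | 23.33 | 834166.67 | 89833.33
Σ | 16450.00 |  |  | 1968166.67 | 530833.33
X̄ = 1968166.67 / 16450.00 = 119.65 in
Ȳ = 530833.33 / 16450.00 = 32.27 in

X̄ = 119.65 in, Ȳ = 32.27 in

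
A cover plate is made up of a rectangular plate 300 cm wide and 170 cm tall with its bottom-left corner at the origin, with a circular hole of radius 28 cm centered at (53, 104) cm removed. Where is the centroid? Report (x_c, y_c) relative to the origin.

plate: A = 300 × 170 = 51000.00, centroid at (150.00, 85.00).
hole: A = −π·28² = -2463.01, centroid at (53.00, 104.00).
ΣA = 48536.99 cm²
ΣAx_c = (51000.00)(150.00) + (-2463.01)(53.00) = 7519460.54 cm³
ΣAy_c = (51000.00)(85.00) + (-2463.01)(104.00) = 4078847.10 cm³
x_c = 7519460.54 / 48536.99 = 154.92 cm
y_c = 4078847.10 / 48536.99 = 84.04 cm

x_c = 154.92 cm, y_c = 84.04 cm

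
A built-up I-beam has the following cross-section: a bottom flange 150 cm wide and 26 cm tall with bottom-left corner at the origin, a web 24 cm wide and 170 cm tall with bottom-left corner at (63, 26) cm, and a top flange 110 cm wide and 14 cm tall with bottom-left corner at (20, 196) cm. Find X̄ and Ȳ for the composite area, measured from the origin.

Part | A | x̄ᵢ | ȳᵢ | A·x̄ᵢ | A·ȳᵢ
bottom flange | 3900.00 | 75.00 | 13.00 | 292500.00 | 50700.00
web | 4080.00 | 75.00 | 111.00 | 306000.00 | 452880.00
top flange | 1540.00 | 75.00 | 203.00 | 115500.00 | 312620.00
Σ | 9520.00 |  |  | 714000.00 | 816200.00
X̄ = 714000.00 / 9520.00 = 75.00 cm
Ȳ = 816200.00 / 9520.00 = 85.74 cm

X̄ = 75.00 cm, Ȳ = 85.74 cm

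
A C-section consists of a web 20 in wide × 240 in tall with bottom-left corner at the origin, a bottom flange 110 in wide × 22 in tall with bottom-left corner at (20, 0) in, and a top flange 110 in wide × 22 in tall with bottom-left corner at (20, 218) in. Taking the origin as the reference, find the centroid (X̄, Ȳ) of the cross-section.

web: A = 20 × 240 = 4800.00, centroid at (10.00, 120.00).
bottom flange: A = 110 × 22 = 2420.00, centroid at (75.00, 11.00).
top flange: A = 110 × 22 = 2420.00, centroid at (75.00, 229.00).
ΣA = 9640.00 in², ΣAX̄ = 411000.00 in³, ΣAȲ = 1156800.00 in³.
X̄ = 411000.00/9640.00 = 42.63 in; Ȳ = 1156800.00/9640.00 = 120.00 in.

X̄ = 42.63 in, Ȳ = 120.00 in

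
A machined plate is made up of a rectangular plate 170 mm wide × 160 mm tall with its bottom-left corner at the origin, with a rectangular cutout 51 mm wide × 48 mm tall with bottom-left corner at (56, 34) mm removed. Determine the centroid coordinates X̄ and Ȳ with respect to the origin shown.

X̄ = 85.35 mm, Ȳ = 82.18 mm

Part | A | x̄ᵢ | ȳᵢ | A·x̄ᵢ | A·ȳᵢ
plate | 27200.00 | 85.00 | 80.00 | 2312000.00 | 2176000.00
hole | -2448.00 | 81.50 | 58.00 | -199512.00 | -141984.00
Σ | 24752.00 |  |  | 2112488.00 | 2034016.00
X̄ = 2112488.00 / 24752.00 = 85.35 mm
Ȳ = 2034016.00 / 24752.00 = 82.18 mm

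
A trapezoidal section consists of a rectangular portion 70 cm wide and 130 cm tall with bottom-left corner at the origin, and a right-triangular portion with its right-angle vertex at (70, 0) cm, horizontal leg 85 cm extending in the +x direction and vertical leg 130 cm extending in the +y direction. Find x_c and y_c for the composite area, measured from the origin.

rectangular portion: A = 70 × 130 = 9100.00, centroid at (35.00, 65.00).
triangular portion: A = ½·85·130 = 5525.00, centroid at (98.33, 43.33).
ΣA = 14625.00 cm², ΣAx_c = 861791.67 cm³, ΣAy_c = 830916.67 cm³.
x_c = 861791.67/14625.00 = 58.93 cm; y_c = 830916.67/14625.00 = 56.81 cm.

x_c = 58.93 cm, y_c = 56.81 cm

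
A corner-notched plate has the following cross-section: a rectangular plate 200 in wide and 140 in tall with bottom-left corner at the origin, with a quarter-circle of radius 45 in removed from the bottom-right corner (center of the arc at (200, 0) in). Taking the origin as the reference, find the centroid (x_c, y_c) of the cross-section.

x_c = 95.13 in, y_c = 73.07 in

plate: A = 200 × 140 = 28000.00, centroid at (100.00, 70.00).
removed quarter-circle: A = −¼π·45² = -1590.43, centroid at (180.90, 19.10).
ΣA = 26409.57 in², ΣAx_c = 2512288.74 in³, ΣAy_c = 1929625.00 in³.
x_c = 2512288.74/26409.57 = 95.13 in; y_c = 1929625.00/26409.57 = 73.07 in.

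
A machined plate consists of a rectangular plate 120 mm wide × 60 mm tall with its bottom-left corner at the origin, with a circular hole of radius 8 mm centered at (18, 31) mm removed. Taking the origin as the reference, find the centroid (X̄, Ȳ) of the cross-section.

plate: A = 120 × 60 = 7200.00, centroid at (60.00, 30.00).
hole: A = −π·8² = -201.06, centroid at (18.00, 31.00).
ΣA = 6998.94 mm²
ΣAX̄ = (7200.00)(60.00) + (-201.06)(18.00) = 428380.89 mm³
ΣAȲ = (7200.00)(30.00) + (-201.06)(31.00) = 209767.08 mm³
X̄ = 428380.89 / 6998.94 = 61.21 mm
Ȳ = 209767.08 / 6998.94 = 29.97 mm

X̄ = 61.21 mm, Ȳ = 29.97 mm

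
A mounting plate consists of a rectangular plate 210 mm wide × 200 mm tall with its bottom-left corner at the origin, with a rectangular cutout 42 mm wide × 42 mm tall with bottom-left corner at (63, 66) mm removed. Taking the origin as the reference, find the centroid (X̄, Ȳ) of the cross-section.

plate: A = 210 × 200 = 42000.00, centroid at (105.00, 100.00).
hole: A = −(42 × 42) = -1764.00, centroid at (84.00, 87.00).
ΣA = 40236.00 mm²
ΣAX̄ = (42000.00)(105.00) + (-1764.00)(84.00) = 4261824.00 mm³
ΣAȲ = (42000.00)(100.00) + (-1764.00)(87.00) = 4046532.00 mm³
X̄ = 4261824.00 / 40236.00 = 105.92 mm
Ȳ = 4046532.00 / 40236.00 = 100.57 mm

X̄ = 105.92 mm, Ȳ = 100.57 mm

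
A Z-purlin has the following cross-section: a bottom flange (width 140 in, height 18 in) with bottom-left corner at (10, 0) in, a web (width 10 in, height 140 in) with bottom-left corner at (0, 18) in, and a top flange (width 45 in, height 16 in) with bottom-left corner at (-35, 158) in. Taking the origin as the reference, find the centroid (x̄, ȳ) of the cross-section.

bottom flange: A = 140 × 18 = 2520.00, centroid at (80.00, 9.00).
web: A = 10 × 140 = 1400.00, centroid at (5.00, 88.00).
top flange: A = 45 × 16 = 720.00, centroid at (-12.50, 166.00).
ΣA = 4640.00 in², ΣAx̄ = 199600.00 in³, ΣAȳ = 265400.00 in³.
x̄ = 199600.00/4640.00 = 43.02 in; ȳ = 265400.00/4640.00 = 57.20 in.

x̄ = 43.02 in, ȳ = 57.20 in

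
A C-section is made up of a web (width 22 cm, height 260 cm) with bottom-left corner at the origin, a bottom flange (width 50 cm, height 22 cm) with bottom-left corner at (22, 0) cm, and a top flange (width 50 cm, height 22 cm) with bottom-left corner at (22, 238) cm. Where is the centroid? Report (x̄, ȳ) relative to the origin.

x̄ = 21.00 cm, ȳ = 130.00 cm

web: A = 22 × 260 = 5720.00, centroid at (11.00, 130.00).
bottom flange: A = 50 × 22 = 1100.00, centroid at (47.00, 11.00).
top flange: A = 50 × 22 = 1100.00, centroid at (47.00, 249.00).
ΣA = 7920.00 cm²
ΣAx̄ = (5720.00)(11.00) + (1100.00)(47.00) + (1100.00)(47.00) = 166320.00 cm³
ΣAȳ = (5720.00)(130.00) + (1100.00)(11.00) + (1100.00)(249.00) = 1029600.00 cm³
x̄ = 166320.00 / 7920.00 = 21.00 cm
ȳ = 1029600.00 / 7920.00 = 130.00 cm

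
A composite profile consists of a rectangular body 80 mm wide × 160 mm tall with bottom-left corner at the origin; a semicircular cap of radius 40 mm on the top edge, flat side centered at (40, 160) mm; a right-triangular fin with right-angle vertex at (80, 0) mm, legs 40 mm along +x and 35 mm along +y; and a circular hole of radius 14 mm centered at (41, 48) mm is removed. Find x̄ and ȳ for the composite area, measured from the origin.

x̄ = 42.38 mm, ȳ = 94.00 mm

Part | A | x̄ᵢ | ȳᵢ | A·x̄ᵢ | A·ȳᵢ
rectangular body | 12800.00 | 40.00 | 80.00 | 512000.00 | 1024000.00
semicircular top | 2513.27 | 40.00 | 176.98 | 100530.96 | 444790.53
triangular fin | 700.00 | 93.33 | 11.67 | 65333.33 | 8166.67
hole | -615.75 | 41.00 | 48.00 | -25245.84 | -29556.10
Σ | 15397.52 |  |  | 652618.46 | 1447401.09
x̄ = 652618.46 / 15397.52 = 42.38 mm
ȳ = 1447401.09 / 15397.52 = 94.00 mm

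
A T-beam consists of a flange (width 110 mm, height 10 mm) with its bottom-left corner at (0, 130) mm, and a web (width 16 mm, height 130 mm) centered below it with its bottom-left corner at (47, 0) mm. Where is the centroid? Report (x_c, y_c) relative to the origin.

x_c = 55.00 mm, y_c = 89.21 mm

web: A = 16 × 130 = 2080.00, centroid at (55.00, 65.00).
flange: A = 110 × 10 = 1100.00, centroid at (55.00, 135.00).
ΣA = 3180.00 mm², ΣAx_c = 174900.00 mm³, ΣAy_c = 283700.00 mm³.
x_c = 174900.00/3180.00 = 55.00 mm; y_c = 283700.00/3180.00 = 89.21 mm.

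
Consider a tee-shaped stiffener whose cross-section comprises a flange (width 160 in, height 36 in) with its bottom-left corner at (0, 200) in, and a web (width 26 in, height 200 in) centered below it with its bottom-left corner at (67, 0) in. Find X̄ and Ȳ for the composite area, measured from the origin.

Part | A | x̄ᵢ | ȳᵢ | A·x̄ᵢ | A·ȳᵢ
web | 5200.00 | 80.00 | 100.00 | 416000.00 | 520000.00
flange | 5760.00 | 80.00 | 218.00 | 460800.00 | 1255680.00
Σ | 10960.00 |  |  | 876800.00 | 1775680.00
X̄ = 876800.00 / 10960.00 = 80.00 in
Ȳ = 1775680.00 / 10960.00 = 162.01 in

X̄ = 80.00 in, Ȳ = 162.01 in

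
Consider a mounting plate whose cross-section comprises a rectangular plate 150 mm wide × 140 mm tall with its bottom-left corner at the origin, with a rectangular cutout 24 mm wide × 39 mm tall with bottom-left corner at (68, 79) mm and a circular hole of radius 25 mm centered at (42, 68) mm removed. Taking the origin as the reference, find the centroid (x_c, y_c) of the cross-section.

x_c = 78.32 mm, y_c = 68.74 mm

Part | A | x̄ᵢ | ȳᵢ | A·x̄ᵢ | A·ȳᵢ
plate | 21000.00 | 75.00 | 70.00 | 1575000.00 | 1470000.00
hole 1 | -936.00 | 80.00 | 98.50 | -74880.00 | -92196.00
hole 2 | -1963.50 | 42.00 | 68.00 | -82466.81 | -133517.69
Σ | 18100.50 |  |  | 1417653.19 | 1244286.31
x_c = 1417653.19 / 18100.50 = 78.32 mm
y_c = 1244286.31 / 18100.50 = 68.74 mm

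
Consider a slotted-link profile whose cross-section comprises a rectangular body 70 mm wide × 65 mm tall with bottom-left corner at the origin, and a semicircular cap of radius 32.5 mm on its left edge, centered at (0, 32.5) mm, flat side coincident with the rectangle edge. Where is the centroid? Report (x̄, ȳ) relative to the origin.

x̄ = 21.96 mm, ȳ = 32.50 mm

rectangular body: A = 70 × 65 = 4550.00, centroid at (35.00, 32.50).
semicircular end: A = ½π·32.5² = 1659.15, centroid at (-13.79, 32.50).
ΣA = 6209.15 mm², ΣAx̄ = 136364.58 mm³, ΣAȳ = 201797.49 mm³.
x̄ = 136364.58/6209.15 = 21.96 mm; ȳ = 201797.49/6209.15 = 32.50 mm.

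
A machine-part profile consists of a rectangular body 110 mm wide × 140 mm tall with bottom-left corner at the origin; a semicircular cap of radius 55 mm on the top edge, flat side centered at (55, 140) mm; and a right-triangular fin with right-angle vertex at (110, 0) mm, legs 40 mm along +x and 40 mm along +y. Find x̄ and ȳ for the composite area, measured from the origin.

Part | A | x̄ᵢ | ȳᵢ | A·x̄ᵢ | A·ȳᵢ
rectangular body | 15400.00 | 55.00 | 70.00 | 847000.00 | 1078000.00
semicircular top | 4751.66 | 55.00 | 163.34 | 261341.24 | 776148.91
triangular fin | 800.00 | 123.33 | 13.33 | 98666.67 | 10666.67
Σ | 20951.66 |  |  | 1207007.91 | 1864815.58
x̄ = 1207007.91 / 20951.66 = 57.61 mm
ȳ = 1864815.58 / 20951.66 = 89.01 mm

x̄ = 57.61 mm, ȳ = 89.01 mm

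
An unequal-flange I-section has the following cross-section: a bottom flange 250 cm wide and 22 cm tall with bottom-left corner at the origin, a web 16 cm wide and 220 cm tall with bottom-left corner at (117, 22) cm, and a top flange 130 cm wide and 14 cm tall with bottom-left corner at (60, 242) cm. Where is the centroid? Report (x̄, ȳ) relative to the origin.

x̄ = 125.00 cm, ȳ = 90.25 cm

Part | A | x̄ᵢ | ȳᵢ | A·x̄ᵢ | A·ȳᵢ
bottom flange | 5500.00 | 125.00 | 11.00 | 687500.00 | 60500.00
web | 3520.00 | 125.00 | 132.00 | 440000.00 | 464640.00
top flange | 1820.00 | 125.00 | 249.00 | 227500.00 | 453180.00
Σ | 10840.00 |  |  | 1355000.00 | 978320.00
x̄ = 1355000.00 / 10840.00 = 125.00 cm
ȳ = 978320.00 / 10840.00 = 90.25 cm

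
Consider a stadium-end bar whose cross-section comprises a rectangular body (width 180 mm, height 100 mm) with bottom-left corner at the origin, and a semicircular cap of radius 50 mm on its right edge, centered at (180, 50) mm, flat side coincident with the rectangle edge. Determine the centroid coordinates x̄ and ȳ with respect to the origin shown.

rectangular body: A = 180 × 100 = 18000.00, centroid at (90.00, 50.00).
semicircular end: A = ½π·50² = 3926.99, centroid at (201.22, 50.00).
ΣA = 21926.99 mm², ΣAx̄ = 2410191.68 mm³, ΣAȳ = 1096349.54 mm³.
x̄ = 2410191.68/21926.99 = 109.92 mm; ȳ = 1096349.54/21926.99 = 50.00 mm.

x̄ = 109.92 mm, ȳ = 50.00 mm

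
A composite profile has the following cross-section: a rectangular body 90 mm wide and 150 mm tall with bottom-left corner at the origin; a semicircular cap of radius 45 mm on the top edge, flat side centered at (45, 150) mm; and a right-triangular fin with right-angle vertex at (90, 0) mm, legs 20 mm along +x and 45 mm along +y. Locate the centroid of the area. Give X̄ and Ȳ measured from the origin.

rectangular body: A = 90 × 150 = 13500.00, centroid at (45.00, 75.00).
semicircular top: A = ½π·45² = 3180.86, centroid at (45.00, 169.10).
triangular fin: A = ½·20·45 = 450.00, centroid at (96.67, 15.00).
ΣA = 17130.86 mm²
ΣAX̄ = (13500.00)(45.00) + (3180.86)(45.00) + (450.00)(96.67) = 794138.82 mm³
ΣAȲ = (13500.00)(75.00) + (3180.86)(169.10) + (450.00)(15.00) = 1557129.38 mm³
X̄ = 794138.82 / 17130.86 = 46.36 mm
Ȳ = 1557129.38 / 17130.86 = 90.90 mm

X̄ = 46.36 mm, Ȳ = 90.90 mm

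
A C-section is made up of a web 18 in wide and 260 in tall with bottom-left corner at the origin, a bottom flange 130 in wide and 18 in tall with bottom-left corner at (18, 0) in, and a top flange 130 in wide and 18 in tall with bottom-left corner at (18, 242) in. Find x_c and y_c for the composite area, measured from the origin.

Part | A | x̄ᵢ | ȳᵢ | A·x̄ᵢ | A·ȳᵢ
web | 4680.00 | 9.00 | 130.00 | 42120.00 | 608400.00
bottom flange | 2340.00 | 83.00 | 9.00 | 194220.00 | 21060.00
top flange | 2340.00 | 83.00 | 251.00 | 194220.00 | 587340.00
Σ | 9360.00 |  |  | 430560.00 | 1216800.00
x_c = 430560.00 / 9360.00 = 46.00 in
y_c = 1216800.00 / 9360.00 = 130.00 in

x_c = 46.00 in, y_c = 130.00 in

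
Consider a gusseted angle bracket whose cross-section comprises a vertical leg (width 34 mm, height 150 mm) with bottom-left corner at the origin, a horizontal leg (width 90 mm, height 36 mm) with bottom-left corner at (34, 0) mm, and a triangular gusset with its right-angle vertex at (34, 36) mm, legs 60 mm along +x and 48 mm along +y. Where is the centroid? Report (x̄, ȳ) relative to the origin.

x̄ = 42.99 mm, ȳ = 52.73 mm

vertical leg: A = 34 × 150 = 5100.00, centroid at (17.00, 75.00).
horizontal leg: A = 90 × 36 = 3240.00, centroid at (79.00, 18.00).
gusset: A = ½·60·48 = 1440.00, centroid at (54.00, 52.00).
ΣA = 9780.00 mm²
ΣAx̄ = (5100.00)(17.00) + (3240.00)(79.00) + (1440.00)(54.00) = 420420.00 mm³
ΣAȳ = (5100.00)(75.00) + (3240.00)(18.00) + (1440.00)(52.00) = 515700.00 mm³
x̄ = 420420.00 / 9780.00 = 42.99 mm
ȳ = 515700.00 / 9780.00 = 52.73 mm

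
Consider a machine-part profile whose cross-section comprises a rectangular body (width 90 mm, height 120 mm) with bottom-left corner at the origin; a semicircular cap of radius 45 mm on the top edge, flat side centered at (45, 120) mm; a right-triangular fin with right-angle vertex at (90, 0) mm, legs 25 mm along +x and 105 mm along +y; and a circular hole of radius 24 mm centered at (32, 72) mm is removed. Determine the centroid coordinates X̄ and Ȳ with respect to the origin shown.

rectangular body: A = 90 × 120 = 10800.00, centroid at (45.00, 60.00).
semicircular top: A = ½π·45² = 3180.86, centroid at (45.00, 139.10).
triangular fin: A = ½·25·105 = 1312.50, centroid at (98.33, 35.00).
hole: A = −π·24² = -1809.56, centroid at (32.00, 72.00).
ΣA = 13483.81 mm², ΣAX̄ = 700295.48 mm³, ΣAȲ = 1006102.88 mm³.
X̄ = 700295.48/13483.81 = 51.94 mm; Ȳ = 1006102.88/13483.81 = 74.62 mm.

X̄ = 51.94 mm, Ȳ = 74.62 mm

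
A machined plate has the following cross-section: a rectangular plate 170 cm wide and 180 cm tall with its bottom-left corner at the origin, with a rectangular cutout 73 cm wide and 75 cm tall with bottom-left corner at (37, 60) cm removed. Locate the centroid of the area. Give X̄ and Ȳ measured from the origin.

Part | A | x̄ᵢ | ȳᵢ | A·x̄ᵢ | A·ȳᵢ
plate | 30600.00 | 85.00 | 90.00 | 2601000.00 | 2754000.00
hole | -5475.00 | 73.50 | 97.50 | -402412.50 | -533812.50
Σ | 25125.00 |  |  | 2198587.50 | 2220187.50
X̄ = 2198587.50 / 25125.00 = 87.51 cm
Ȳ = 2220187.50 / 25125.00 = 88.37 cm

X̄ = 87.51 cm, Ȳ = 88.37 cm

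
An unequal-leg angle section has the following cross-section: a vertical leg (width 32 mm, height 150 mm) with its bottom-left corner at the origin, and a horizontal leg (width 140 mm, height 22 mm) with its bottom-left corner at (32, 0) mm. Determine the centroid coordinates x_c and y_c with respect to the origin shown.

x_c = 49.61 mm, y_c = 49.98 mm

vertical leg: A = 32 × 150 = 4800.00, centroid at (16.00, 75.00).
horizontal leg: A = 140 × 22 = 3080.00, centroid at (102.00, 11.00).
ΣA = 7880.00 mm², ΣAx_c = 390960.00 mm³, ΣAy_c = 393880.00 mm³.
x_c = 390960.00/7880.00 = 49.61 mm; y_c = 393880.00/7880.00 = 49.98 mm.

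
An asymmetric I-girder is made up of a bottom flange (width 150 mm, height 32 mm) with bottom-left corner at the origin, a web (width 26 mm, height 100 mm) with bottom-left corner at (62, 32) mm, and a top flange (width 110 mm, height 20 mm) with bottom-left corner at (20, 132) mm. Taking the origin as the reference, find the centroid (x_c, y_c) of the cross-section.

bottom flange: A = 150 × 32 = 4800.00, centroid at (75.00, 16.00).
web: A = 26 × 100 = 2600.00, centroid at (75.00, 82.00).
top flange: A = 110 × 20 = 2200.00, centroid at (75.00, 142.00).
ΣA = 9600.00 mm², ΣAx_c = 720000.00 mm³, ΣAy_c = 602400.00 mm³.
x_c = 720000.00/9600.00 = 75.00 mm; y_c = 602400.00/9600.00 = 62.75 mm.

x_c = 75.00 mm, y_c = 62.75 mm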